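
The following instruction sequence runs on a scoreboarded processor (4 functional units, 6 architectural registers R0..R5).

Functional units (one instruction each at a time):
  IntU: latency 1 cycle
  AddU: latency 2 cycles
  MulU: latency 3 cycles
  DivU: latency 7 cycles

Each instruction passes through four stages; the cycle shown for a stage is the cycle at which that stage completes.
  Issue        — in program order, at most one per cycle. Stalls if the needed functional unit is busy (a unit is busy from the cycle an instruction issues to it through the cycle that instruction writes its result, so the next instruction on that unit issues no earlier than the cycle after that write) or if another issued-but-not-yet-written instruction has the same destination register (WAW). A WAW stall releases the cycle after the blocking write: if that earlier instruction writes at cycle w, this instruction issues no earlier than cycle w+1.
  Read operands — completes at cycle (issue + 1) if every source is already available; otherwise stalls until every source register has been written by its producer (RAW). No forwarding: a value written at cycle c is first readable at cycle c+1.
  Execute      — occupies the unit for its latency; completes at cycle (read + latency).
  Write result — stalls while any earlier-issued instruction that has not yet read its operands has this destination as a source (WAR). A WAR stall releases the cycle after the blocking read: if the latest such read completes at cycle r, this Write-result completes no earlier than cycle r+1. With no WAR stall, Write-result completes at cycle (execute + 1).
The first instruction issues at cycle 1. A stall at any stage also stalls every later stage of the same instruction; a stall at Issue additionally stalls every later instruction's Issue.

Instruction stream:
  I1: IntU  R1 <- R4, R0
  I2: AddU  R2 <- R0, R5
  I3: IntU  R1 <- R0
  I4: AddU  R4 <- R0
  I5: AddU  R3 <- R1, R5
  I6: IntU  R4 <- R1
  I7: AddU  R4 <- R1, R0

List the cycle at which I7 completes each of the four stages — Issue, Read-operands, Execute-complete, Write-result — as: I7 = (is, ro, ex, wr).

I7 = (17, 18, 20, 21)

cycle 1: I1 dispatched to IntU
cycle 2: I1 operands ready | I2 dispatched to AddU
cycle 3: I1 complete | I2 operands ready
cycle 4: R1←I1
cycle 5: I2 complete | I3 dispatched to IntU
cycle 6: R2←I2 | I3 operands ready
cycle 7: I3 complete | I4 dispatched to AddU
cycle 8: R1←I3 | I4 operands ready
cycle 10: I4 complete
cycle 11: R4←I4
cycle 12: I5 dispatched to AddU
cycle 13: I5 operands ready | I6 dispatched to IntU
cycle 14: I6 operands ready
cycle 15: I5 complete | I6 complete
cycle 16: R3←I5 | R4←I6
cycle 17: I7 dispatched to AddU
cycle 18: I7 operands ready
cycle 20: I7 complete
cycle 21: R4←I7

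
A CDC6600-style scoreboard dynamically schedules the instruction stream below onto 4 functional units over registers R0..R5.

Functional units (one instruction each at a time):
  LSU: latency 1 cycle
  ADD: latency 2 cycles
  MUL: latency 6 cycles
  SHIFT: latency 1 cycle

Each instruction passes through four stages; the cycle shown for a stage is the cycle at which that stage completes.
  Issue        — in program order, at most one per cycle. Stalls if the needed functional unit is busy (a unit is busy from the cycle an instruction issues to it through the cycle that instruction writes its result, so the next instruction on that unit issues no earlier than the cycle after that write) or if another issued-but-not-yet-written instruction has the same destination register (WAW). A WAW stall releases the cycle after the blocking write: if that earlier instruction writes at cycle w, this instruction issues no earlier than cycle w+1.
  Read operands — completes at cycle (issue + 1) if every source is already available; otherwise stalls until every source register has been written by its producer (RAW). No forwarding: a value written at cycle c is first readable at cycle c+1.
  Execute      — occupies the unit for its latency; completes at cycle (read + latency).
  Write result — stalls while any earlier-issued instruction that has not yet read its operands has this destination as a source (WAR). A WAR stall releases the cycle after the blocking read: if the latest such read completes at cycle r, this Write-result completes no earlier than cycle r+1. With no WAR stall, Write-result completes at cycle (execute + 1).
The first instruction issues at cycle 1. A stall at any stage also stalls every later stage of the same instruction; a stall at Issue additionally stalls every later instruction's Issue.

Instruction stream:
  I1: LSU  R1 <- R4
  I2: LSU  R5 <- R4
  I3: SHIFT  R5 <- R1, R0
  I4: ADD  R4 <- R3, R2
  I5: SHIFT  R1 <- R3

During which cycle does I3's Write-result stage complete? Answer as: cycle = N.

cycle = 12

  I1 | 1 | 2 | 3 | 4
  I2 | 5 | 6 | 7 | 8   struct: LSU busy until I1 writes@4
  I3 | 9 | 10 | 11 | 12   WAW R5: wait I2 write@8
  I4 | 10 | 11 | 13 | 14
  I5 | 13 | 14 | 15 | 16   struct: SHIFT busy until I3 writes@12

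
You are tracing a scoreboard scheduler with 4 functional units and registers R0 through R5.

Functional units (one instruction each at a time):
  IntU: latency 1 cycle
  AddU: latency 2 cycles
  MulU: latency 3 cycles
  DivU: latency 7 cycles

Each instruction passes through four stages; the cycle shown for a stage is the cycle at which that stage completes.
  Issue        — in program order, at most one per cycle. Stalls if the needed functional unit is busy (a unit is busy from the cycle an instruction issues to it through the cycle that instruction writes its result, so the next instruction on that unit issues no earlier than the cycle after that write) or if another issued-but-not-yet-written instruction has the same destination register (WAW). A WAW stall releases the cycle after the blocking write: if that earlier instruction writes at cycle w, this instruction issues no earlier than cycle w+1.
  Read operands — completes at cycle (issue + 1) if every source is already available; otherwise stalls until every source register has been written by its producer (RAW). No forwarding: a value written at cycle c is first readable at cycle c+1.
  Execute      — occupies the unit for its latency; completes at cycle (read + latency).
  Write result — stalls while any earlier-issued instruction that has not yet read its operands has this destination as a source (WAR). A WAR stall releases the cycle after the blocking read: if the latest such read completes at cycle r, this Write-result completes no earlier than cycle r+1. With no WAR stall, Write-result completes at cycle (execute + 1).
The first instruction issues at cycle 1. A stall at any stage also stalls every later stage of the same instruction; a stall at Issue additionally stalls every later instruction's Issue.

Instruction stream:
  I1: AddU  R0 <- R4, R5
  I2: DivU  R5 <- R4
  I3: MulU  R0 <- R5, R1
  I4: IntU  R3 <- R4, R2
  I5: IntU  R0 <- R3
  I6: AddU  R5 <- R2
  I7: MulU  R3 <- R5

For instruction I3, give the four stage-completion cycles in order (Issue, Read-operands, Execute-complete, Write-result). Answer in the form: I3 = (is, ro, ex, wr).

I3 = (6, 12, 15, 16)

[I1] 1/2/4/5
[I2] 2/3/10/11
[I3] 6/12/15/16  (WAW R0: wait I1 write@5; RAW R5: wait I2 write@11)
[I4] 7/8/9/10
[I5] 17/18/19/20  (WAW R0: wait I3 write@16)
[I6] 18/19/21/22
[I7] 19/23/26/27  (RAW R5: wait I6 write@22)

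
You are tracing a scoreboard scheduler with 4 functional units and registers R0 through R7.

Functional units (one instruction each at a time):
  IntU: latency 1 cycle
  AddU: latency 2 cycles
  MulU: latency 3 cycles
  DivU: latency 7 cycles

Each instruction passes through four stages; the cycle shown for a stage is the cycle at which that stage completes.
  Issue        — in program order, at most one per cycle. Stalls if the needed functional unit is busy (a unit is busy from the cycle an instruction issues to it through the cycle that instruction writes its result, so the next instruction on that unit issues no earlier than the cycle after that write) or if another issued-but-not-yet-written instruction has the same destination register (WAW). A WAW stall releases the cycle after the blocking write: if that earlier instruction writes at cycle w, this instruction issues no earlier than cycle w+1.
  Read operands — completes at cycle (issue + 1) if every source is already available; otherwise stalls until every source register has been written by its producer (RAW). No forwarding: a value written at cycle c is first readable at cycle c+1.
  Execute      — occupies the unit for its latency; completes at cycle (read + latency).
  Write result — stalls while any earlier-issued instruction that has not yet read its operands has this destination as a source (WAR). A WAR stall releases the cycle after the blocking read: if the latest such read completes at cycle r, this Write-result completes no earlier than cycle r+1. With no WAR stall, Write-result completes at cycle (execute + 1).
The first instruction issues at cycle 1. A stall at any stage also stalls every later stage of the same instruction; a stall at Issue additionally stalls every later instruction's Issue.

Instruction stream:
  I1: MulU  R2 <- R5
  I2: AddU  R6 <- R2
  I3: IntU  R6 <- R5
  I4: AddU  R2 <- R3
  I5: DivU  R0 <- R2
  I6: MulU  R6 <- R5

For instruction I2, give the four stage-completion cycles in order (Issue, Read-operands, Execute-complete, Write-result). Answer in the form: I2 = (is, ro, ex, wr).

I2 = (2, 7, 9, 10)

cycle 1: issue I1 (MulU)
cycle 2: I1 read-ops · issue I2 (AddU)
cycle 5: I1 finished on MulU
cycle 6: I1→R2
cycle 7: I2 read-ops
cycle 9: I2 finished on AddU
cycle 10: I2→R6
cycle 11: issue I3 (IntU)
cycle 12: I3 read-ops · issue I4 (AddU)
cycle 13: I3 finished on IntU · I4 read-ops · issue I5 (DivU)
cycle 14: I3→R6
cycle 15: I4 finished on AddU · issue I6 (MulU)
cycle 16: I4→R2 · I6 read-ops
cycle 17: I5 read-ops
cycle 19: I6 finished on MulU
cycle 20: I6→R6
cycle 24: I5 finished on DivU
cycle 25: I5→R0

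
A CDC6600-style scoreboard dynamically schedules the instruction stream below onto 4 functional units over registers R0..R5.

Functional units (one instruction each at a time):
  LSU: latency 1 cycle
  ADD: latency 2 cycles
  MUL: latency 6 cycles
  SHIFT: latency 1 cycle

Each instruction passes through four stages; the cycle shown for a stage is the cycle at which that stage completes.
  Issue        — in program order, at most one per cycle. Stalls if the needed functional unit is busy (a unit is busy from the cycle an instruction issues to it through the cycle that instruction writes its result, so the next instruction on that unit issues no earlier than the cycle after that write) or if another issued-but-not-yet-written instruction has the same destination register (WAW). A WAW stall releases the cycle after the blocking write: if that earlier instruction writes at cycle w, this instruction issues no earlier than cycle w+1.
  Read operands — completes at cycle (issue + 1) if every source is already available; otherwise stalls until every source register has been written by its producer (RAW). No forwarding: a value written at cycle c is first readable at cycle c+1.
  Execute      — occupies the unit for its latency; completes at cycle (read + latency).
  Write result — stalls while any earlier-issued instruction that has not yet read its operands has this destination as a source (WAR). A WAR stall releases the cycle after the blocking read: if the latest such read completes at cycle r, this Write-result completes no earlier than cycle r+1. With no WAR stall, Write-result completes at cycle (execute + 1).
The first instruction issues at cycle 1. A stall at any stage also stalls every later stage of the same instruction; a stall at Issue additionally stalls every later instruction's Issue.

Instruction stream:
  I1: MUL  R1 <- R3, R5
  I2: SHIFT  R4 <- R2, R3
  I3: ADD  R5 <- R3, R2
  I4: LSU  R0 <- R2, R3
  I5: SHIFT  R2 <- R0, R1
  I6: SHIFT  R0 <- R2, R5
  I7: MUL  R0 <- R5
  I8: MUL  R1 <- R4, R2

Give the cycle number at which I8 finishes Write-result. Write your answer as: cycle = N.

cycle = 34

I1  is:1  ro:2  ex:8  wr:9
I2  is:2  ro:3  ex:4  wr:5
I3  is:3  ro:4  ex:6  wr:7
I4  is:4  ro:5  ex:6  wr:7
I5  is:6  ro:10  ex:11  wr:12  — struct: SHIFT busy until I2 writes@5, RAW R1: wait I1 write@9
I6  is:13  ro:14  ex:15  wr:16  — struct: SHIFT busy until I5 writes@12
I7  is:17  ro:18  ex:24  wr:25  — WAW R0: wait I6 write@16
I8  is:26  ro:27  ex:33  wr:34  — struct: MUL busy until I7 writes@25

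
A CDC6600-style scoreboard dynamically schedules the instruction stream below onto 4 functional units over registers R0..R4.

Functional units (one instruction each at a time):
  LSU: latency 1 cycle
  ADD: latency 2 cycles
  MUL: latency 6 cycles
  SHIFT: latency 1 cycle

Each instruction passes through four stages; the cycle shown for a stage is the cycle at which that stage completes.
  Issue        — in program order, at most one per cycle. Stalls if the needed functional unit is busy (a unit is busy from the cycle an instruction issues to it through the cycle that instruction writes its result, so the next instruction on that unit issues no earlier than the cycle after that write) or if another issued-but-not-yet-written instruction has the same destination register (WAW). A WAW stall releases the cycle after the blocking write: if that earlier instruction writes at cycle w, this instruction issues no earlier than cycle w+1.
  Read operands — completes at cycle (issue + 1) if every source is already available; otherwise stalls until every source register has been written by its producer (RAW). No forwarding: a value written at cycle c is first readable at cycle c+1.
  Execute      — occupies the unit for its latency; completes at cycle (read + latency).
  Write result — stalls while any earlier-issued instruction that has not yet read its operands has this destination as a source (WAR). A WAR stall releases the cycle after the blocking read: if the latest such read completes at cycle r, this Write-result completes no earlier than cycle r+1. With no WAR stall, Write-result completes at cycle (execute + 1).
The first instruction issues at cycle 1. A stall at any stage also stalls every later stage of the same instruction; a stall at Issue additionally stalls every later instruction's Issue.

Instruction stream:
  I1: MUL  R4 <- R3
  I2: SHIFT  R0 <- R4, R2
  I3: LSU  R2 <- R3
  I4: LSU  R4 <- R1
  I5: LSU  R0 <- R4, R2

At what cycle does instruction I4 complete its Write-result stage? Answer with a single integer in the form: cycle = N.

cycle = 15

[1] I1 issues→MUL
[2] I1 reads · I2 issues→SHIFT
[3] I3 issues→LSU
[4] I3 reads
[5] I3 exec-done
[8] I1 exec-done
[9] I1 writes R4
[10] I2 reads
[11] I2 exec-done · I3 writes R2
[12] I2 writes R0 · I4 issues→LSU
[13] I4 reads
[14] I4 exec-done
[15] I4 writes R4
[16] I5 issues→LSU
[17] I5 reads
[18] I5 exec-done
[19] I5 writes R0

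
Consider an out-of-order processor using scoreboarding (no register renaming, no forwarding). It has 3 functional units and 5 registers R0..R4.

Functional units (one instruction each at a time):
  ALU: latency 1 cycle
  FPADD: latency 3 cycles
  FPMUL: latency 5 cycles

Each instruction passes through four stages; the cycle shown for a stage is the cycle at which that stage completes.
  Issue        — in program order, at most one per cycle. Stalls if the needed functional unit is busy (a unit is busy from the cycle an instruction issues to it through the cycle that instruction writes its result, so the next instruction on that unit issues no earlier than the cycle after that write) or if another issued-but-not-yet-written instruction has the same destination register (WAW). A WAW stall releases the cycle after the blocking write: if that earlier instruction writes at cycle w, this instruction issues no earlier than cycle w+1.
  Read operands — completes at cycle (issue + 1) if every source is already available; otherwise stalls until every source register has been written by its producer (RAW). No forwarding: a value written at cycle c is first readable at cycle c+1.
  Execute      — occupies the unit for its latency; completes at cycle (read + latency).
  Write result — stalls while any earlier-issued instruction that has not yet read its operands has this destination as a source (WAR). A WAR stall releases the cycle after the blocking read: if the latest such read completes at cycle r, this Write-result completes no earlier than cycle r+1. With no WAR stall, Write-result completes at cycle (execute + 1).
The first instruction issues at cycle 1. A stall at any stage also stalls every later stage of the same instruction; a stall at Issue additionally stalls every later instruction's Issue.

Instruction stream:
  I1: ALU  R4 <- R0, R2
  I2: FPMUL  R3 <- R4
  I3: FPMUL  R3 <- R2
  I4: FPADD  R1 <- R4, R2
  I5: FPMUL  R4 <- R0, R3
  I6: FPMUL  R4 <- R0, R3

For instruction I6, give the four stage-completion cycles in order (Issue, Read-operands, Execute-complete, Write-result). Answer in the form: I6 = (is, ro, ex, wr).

I1 -> (1, 2, 3, 4)
I2 -> (2, 5, 10, 11)  // RAW R4: wait I1 write@4
I3 -> (12, 13, 18, 19)  // struct: FPMUL busy until I2 writes@11
I4 -> (13, 14, 17, 18)
I5 -> (20, 21, 26, 27)  // struct: FPMUL busy until I3 writes@19
I6 -> (28, 29, 34, 35)  // struct: FPMUL busy until I5 writes@27

I6 = (28, 29, 34, 35)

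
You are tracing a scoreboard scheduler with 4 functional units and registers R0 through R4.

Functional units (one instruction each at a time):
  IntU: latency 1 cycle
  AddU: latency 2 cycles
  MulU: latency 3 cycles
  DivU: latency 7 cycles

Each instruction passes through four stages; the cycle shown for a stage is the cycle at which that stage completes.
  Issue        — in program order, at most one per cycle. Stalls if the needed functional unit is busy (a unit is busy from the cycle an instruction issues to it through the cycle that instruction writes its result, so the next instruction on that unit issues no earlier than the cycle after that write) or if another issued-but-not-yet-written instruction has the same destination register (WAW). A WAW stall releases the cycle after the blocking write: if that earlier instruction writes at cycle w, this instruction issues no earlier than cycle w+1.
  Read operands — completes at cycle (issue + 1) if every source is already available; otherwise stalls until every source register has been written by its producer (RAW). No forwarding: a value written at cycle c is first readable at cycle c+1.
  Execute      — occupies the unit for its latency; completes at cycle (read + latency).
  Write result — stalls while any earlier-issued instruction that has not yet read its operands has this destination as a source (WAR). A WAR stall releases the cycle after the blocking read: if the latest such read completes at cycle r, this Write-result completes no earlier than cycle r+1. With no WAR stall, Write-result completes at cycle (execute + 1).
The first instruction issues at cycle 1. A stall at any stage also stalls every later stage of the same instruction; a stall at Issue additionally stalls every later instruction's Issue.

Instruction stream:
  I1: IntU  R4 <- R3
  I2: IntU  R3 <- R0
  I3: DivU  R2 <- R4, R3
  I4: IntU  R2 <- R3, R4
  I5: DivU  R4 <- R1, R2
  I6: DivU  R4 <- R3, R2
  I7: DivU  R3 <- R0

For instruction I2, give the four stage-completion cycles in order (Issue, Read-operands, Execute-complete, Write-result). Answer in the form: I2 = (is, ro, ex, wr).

I2 = (5, 6, 7, 8)

c1: I1 dispatched to IntU
c2: I1 operands ready
c3: I1 complete
c4: R4←I1
c5: I2 dispatched to IntU
c6: I2 operands ready; I3 dispatched to DivU
c7: I2 complete
c8: R3←I2
c9: I3 operands ready
c16: I3 complete
c17: R2←I3
c18: I4 dispatched to IntU
c19: I4 operands ready; I5 dispatched to DivU
c20: I4 complete
c21: R2←I4
c22: I5 operands ready
c29: I5 complete
c30: R4←I5
c31: I6 dispatched to DivU
c32: I6 operands ready
c39: I6 complete
c40: R4←I6
c41: I7 dispatched to DivU
c42: I7 operands ready
c49: I7 complete
c50: R3←I7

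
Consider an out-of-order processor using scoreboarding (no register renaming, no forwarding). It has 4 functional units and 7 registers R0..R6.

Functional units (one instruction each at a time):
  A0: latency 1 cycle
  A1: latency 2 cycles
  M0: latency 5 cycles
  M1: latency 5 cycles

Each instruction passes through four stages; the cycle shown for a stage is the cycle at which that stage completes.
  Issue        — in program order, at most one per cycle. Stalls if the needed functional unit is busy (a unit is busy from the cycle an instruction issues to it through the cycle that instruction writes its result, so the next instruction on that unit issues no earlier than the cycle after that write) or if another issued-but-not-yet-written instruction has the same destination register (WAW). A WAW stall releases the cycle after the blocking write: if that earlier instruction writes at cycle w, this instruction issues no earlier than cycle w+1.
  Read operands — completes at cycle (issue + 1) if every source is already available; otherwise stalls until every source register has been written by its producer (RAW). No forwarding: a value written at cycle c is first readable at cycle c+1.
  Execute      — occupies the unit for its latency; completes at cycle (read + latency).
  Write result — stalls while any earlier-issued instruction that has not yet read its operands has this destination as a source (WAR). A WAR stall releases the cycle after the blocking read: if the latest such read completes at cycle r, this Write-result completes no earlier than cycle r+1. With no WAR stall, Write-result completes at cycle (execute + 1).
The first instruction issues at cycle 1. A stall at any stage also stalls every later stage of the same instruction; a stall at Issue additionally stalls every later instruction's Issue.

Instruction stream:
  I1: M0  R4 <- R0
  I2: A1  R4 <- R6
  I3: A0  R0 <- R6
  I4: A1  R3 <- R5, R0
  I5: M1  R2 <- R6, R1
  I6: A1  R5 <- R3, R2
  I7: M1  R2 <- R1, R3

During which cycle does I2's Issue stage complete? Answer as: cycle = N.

cycle = 9

cycle 1: I1 dispatched to M0
cycle 2: I1 operands ready
cycle 7: I1 complete
cycle 8: R4←I1
cycle 9: I2 dispatched to A1
cycle 10: I2 operands ready; I3 dispatched to A0
cycle 11: I3 operands ready
cycle 12: I2 complete; I3 complete
cycle 13: R4←I2; R0←I3
cycle 14: I4 dispatched to A1
cycle 15: I4 operands ready; I5 dispatched to M1
cycle 16: I5 operands ready
cycle 17: I4 complete
cycle 18: R3←I4
cycle 19: I6 dispatched to A1
cycle 21: I5 complete
cycle 22: R2←I5
cycle 23: I6 operands ready; I7 dispatched to M1
cycle 24: I7 operands ready
cycle 25: I6 complete
cycle 26: R5←I6
cycle 29: I7 complete
cycle 30: R2←I7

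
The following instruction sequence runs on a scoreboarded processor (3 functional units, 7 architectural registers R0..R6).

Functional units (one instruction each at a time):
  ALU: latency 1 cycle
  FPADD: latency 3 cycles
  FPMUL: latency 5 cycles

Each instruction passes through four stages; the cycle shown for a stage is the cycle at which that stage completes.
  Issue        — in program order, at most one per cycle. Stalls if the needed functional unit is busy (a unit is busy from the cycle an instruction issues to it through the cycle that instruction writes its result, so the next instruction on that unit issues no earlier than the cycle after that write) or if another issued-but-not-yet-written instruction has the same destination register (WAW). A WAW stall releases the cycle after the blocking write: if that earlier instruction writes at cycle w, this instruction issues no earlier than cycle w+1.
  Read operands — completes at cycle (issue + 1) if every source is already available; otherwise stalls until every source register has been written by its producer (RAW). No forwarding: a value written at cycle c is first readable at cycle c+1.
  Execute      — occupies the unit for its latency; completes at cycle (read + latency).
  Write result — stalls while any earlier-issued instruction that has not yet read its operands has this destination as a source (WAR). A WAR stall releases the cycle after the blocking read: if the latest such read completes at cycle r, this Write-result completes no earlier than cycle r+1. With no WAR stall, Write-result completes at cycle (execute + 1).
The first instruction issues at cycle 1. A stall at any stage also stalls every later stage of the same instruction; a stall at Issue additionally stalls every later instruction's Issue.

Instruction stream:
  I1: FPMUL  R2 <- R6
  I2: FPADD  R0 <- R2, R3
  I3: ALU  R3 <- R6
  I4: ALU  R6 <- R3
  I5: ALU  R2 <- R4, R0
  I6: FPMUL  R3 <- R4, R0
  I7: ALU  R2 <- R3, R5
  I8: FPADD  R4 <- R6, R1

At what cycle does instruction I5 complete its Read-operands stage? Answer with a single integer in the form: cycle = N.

[1] issue I1 (FPMUL)
[2] I1 read-ops; issue I2 (FPADD)
[3] issue I3 (ALU)
[4] I3 read-ops
[5] I3 finished on ALU
[7] I1 finished on FPMUL
[8] I1→R2
[9] I2 read-ops
[10] I3→R3
[11] issue I4 (ALU)
[12] I2 finished on FPADD; I4 read-ops
[13] I2→R0; I4 finished on ALU
[14] I4→R6
[15] issue I5 (ALU)
[16] I5 read-ops; issue I6 (FPMUL)
[17] I5 finished on ALU; I6 read-ops
[18] I5→R2
[19] issue I7 (ALU)
[20] issue I8 (FPADD)
[21] I8 read-ops
[22] I6 finished on FPMUL
[23] I6→R3
[24] I7 read-ops; I8 finished on FPADD
[25] I7 finished on ALU; I8→R4
[26] I7→R2

cycle = 16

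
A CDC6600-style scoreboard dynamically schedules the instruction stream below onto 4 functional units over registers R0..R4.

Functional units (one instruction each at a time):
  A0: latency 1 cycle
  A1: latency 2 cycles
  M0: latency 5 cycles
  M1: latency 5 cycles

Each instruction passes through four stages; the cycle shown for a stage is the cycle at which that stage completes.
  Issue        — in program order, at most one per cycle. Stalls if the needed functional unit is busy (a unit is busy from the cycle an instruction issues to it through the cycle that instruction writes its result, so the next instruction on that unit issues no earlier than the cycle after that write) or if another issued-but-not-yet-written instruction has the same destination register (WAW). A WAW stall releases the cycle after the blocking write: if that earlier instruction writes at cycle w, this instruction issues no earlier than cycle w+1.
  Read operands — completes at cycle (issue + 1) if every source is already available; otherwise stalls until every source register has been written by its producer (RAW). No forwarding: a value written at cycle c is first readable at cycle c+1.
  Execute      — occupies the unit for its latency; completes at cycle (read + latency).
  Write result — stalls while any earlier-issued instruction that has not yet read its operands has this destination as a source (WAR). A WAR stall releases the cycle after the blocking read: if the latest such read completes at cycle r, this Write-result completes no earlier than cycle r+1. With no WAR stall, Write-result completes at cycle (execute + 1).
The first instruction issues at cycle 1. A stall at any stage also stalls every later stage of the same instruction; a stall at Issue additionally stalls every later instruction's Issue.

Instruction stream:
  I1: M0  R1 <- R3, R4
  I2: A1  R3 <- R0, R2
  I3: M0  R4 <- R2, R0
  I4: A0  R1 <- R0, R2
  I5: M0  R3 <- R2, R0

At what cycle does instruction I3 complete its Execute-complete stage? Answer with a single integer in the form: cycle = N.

cycle 1: I1→M0
cycle 2: I1 RO, I2→A1
cycle 3: I2 RO
cycle 5: I2 EX
cycle 6: I2 WR R3
cycle 7: I1 EX
cycle 8: I1 WR R1
cycle 9: I3→M0
cycle 10: I3 RO, I4→A0
cycle 11: I4 RO
cycle 12: I4 EX
cycle 13: I4 WR R1
cycle 15: I3 EX
cycle 16: I3 WR R4
cycle 17: I5→M0
cycle 18: I5 RO
cycle 23: I5 EX
cycle 24: I5 WR R3

cycle = 15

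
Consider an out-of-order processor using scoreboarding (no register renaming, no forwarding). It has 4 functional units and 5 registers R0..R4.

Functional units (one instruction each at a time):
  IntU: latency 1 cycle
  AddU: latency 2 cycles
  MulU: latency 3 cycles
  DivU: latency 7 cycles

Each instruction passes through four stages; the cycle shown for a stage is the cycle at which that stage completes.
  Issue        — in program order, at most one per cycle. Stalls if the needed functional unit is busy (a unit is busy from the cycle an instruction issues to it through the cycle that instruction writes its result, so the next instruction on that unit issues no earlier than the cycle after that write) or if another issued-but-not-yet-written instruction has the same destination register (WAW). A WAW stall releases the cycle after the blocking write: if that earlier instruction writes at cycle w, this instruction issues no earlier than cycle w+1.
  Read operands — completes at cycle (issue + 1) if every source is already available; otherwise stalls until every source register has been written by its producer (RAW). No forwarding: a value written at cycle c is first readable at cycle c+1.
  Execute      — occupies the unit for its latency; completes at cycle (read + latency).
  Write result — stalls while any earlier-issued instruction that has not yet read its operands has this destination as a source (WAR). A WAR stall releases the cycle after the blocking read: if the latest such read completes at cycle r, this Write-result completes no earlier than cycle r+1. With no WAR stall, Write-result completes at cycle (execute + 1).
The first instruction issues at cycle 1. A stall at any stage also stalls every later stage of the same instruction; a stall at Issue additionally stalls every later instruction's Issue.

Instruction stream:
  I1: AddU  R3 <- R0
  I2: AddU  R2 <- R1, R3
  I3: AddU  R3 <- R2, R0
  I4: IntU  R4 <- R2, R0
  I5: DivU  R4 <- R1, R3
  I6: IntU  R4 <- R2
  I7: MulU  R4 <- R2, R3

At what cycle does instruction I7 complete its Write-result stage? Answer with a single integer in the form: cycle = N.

cycle 1: I1→AddU
cycle 2: I1 RO
cycle 4: I1 EX
cycle 5: I1 WR R3
cycle 6: I2→AddU
cycle 7: I2 RO
cycle 9: I2 EX
cycle 10: I2 WR R2
cycle 11: I3→AddU
cycle 12: I3 RO; I4→IntU
cycle 13: I4 RO
cycle 14: I3 EX; I4 EX
cycle 15: I3 WR R3; I4 WR R4
cycle 16: I5→DivU
cycle 17: I5 RO
cycle 24: I5 EX
cycle 25: I5 WR R4
cycle 26: I6→IntU
cycle 27: I6 RO
cycle 28: I6 EX
cycle 29: I6 WR R4
cycle 30: I7→MulU
cycle 31: I7 RO
cycle 34: I7 EX
cycle 35: I7 WR R4

cycle = 35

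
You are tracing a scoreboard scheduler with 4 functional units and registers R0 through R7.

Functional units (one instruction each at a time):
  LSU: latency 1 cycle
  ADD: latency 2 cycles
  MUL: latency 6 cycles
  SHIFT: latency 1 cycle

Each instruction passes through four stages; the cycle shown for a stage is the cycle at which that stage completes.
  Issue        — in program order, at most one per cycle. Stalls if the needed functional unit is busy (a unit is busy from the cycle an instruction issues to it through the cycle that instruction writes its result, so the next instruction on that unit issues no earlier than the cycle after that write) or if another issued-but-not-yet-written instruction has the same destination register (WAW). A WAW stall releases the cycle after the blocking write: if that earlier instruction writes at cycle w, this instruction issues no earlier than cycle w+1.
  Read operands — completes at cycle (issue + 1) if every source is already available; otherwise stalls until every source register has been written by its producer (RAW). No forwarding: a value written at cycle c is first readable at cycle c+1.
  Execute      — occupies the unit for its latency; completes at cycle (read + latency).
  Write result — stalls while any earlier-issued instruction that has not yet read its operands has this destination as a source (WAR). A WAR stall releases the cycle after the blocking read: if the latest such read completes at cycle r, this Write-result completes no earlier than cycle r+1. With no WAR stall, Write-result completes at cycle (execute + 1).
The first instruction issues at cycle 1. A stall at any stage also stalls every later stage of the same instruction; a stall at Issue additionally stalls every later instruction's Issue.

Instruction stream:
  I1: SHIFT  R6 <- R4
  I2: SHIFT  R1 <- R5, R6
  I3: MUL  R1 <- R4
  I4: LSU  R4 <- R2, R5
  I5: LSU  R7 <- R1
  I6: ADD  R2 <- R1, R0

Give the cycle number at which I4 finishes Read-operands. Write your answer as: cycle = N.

1) issue 1, read 2, done 3, write 4
2) issue 5, read 6, done 7, write 8  <struct: SHIFT busy until I1 writes@4>
3) issue 9, read 10, done 16, write 17  <WAW R1: wait I2 write@8>
4) issue 10, read 11, done 12, write 13
5) issue 14, read 18, done 19, write 20  <struct: LSU busy until I4 writes@13 / RAW R1: wait I3 write@17>
6) issue 15, read 18, done 20, write 21  <RAW R1: wait I3 write@17>

cycle = 11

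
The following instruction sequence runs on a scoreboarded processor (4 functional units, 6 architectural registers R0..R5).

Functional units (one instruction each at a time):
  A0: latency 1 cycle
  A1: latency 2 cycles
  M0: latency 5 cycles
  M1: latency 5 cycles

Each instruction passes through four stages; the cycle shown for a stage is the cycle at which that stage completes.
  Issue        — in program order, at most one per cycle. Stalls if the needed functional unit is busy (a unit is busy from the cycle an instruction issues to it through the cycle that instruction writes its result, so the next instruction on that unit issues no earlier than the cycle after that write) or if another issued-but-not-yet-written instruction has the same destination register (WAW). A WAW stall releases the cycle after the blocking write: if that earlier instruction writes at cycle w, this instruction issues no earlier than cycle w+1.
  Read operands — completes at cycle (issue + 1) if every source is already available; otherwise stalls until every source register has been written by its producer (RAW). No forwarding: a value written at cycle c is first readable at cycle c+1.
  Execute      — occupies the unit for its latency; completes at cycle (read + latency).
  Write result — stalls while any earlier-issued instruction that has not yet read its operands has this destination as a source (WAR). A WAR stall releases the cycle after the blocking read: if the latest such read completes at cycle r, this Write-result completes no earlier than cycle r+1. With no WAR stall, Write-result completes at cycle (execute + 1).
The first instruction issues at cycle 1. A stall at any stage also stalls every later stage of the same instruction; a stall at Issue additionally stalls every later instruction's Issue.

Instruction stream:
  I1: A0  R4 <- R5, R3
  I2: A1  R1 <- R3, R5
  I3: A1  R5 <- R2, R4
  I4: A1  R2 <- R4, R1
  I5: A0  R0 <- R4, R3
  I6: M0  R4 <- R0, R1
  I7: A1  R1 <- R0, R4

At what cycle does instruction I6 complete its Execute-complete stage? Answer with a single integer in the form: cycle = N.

cycle = 22

[1] I1→A0
[2] I1 RO, I2→A1
[3] I1 EX, I2 RO
[4] I1 WR R4
[5] I2 EX
[6] I2 WR R1
[7] I3→A1
[8] I3 RO
[10] I3 EX
[11] I3 WR R5
[12] I4→A1
[13] I4 RO, I5→A0
[14] I5 RO, I6→M0
[15] I4 EX, I5 EX
[16] I4 WR R2, I5 WR R0
[17] I6 RO, I7→A1
[22] I6 EX
[23] I6 WR R4
[24] I7 RO
[26] I7 EX
[27] I7 WR R1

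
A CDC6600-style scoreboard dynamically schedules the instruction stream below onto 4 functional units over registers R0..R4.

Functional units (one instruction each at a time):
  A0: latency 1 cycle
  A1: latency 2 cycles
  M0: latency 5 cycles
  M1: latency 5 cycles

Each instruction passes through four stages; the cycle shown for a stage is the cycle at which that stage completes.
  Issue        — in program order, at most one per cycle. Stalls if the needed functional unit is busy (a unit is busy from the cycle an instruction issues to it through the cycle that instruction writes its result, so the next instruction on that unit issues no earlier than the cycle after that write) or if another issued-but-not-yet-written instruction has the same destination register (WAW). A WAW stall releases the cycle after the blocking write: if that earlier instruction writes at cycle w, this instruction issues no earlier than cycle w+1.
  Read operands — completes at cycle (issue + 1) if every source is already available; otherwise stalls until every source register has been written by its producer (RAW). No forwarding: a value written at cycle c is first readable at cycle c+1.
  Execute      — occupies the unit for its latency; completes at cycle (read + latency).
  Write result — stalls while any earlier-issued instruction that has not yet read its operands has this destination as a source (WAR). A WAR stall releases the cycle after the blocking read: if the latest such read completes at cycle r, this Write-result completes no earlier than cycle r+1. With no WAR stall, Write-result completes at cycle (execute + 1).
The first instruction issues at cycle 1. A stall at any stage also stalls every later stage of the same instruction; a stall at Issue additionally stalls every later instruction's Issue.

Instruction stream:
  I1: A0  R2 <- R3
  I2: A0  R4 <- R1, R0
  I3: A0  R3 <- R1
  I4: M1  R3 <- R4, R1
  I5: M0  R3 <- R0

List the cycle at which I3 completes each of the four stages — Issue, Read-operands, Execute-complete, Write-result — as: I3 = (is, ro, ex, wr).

I3 = (9, 10, 11, 12)

c1: I1→A0
c2: I1 RO
c3: I1 EX
c4: I1 WR R2
c5: I2→A0
c6: I2 RO
c7: I2 EX
c8: I2 WR R4
c9: I3→A0
c10: I3 RO
c11: I3 EX
c12: I3 WR R3
c13: I4→M1
c14: I4 RO
c19: I4 EX
c20: I4 WR R3
c21: I5→M0
c22: I5 RO
c27: I5 EX
c28: I5 WR R3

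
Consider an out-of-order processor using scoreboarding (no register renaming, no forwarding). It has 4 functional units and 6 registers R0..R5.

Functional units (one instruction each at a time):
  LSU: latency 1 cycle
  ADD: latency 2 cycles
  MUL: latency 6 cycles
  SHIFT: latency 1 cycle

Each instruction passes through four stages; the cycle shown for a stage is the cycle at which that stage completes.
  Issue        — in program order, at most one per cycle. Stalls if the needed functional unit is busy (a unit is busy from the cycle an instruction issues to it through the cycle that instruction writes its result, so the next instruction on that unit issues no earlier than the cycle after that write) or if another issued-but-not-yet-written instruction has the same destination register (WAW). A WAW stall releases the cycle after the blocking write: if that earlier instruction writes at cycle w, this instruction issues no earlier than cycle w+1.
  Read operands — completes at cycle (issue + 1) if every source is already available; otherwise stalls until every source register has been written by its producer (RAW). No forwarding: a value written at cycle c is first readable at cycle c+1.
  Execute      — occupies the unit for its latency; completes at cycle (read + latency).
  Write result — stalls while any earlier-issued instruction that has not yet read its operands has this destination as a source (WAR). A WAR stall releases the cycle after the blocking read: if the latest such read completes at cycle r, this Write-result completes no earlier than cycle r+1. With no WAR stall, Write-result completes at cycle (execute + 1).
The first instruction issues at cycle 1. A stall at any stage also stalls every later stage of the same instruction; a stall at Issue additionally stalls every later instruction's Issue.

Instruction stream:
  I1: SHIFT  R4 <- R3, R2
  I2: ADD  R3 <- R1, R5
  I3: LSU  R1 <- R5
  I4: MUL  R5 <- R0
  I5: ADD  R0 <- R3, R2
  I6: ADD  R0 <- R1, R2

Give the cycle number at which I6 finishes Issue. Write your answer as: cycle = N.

cycle = 12

t=1  I1 issues→SHIFT
t=2  I1 reads · I2 issues→ADD
t=3  I1 exec-done · I2 reads · I3 issues→LSU
t=4  I1 writes R4 · I3 reads · I4 issues→MUL
t=5  I2 exec-done · I3 exec-done · I4 reads
t=6  I2 writes R3 · I3 writes R1
t=7  I5 issues→ADD
t=8  I5 reads
t=10  I5 exec-done
t=11  I4 exec-done · I5 writes R0
t=12  I4 writes R5 · I6 issues→ADD
t=13  I6 reads
t=15  I6 exec-done
t=16  I6 writes R0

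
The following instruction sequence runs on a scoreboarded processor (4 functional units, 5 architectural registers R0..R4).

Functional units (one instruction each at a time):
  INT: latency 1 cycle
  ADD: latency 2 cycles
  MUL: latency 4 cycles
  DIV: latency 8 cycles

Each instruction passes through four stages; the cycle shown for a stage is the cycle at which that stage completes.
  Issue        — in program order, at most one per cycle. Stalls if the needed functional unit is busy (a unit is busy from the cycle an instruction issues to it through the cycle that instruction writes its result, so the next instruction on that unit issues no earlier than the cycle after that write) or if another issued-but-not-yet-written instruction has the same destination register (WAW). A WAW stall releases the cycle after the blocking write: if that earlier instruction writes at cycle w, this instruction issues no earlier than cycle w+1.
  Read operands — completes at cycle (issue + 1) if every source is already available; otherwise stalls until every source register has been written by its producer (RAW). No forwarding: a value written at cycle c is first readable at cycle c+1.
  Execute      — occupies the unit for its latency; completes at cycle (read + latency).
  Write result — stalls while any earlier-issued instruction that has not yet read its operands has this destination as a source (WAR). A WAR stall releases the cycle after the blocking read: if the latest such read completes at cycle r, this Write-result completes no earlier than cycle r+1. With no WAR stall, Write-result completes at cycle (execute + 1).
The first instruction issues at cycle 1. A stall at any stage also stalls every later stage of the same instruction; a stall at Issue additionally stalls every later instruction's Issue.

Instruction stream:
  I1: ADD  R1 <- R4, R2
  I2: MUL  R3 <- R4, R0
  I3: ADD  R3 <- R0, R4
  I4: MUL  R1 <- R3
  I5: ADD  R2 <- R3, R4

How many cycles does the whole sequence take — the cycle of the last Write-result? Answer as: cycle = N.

I1  is:1  ro:2  ex:4  wr:5
I2  is:2  ro:3  ex:7  wr:8
I3  is:9  ro:10  ex:12  wr:13  — WAW R3: wait I2 write@8
I4  is:10  ro:14  ex:18  wr:19  — RAW R3: wait I3 write@13
I5  is:14  ro:15  ex:17  wr:18  — struct: ADD busy until I3 writes@13

cycle = 19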